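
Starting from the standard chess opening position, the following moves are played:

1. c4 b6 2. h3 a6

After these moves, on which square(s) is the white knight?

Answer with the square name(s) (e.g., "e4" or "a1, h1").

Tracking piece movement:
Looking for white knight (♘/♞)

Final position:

  a b c d e f g h
  ─────────────────
8│♜ ♞ ♝ ♛ ♚ ♝ ♞ ♜│8
7│· · ♟ ♟ ♟ ♟ ♟ ♟│7
6│♟ ♟ · · · · · ·│6
5│· · · · · · · ·│5
4│· · ♙ · · · · ·│4
3│· · · · · · · ♙│3
2│♙ ♙ · ♙ ♙ ♙ ♙ ·│2
1│♖ ♘ ♗ ♕ ♔ ♗ ♘ ♖│1
  ─────────────────
  a b c d e f g h


b1, g1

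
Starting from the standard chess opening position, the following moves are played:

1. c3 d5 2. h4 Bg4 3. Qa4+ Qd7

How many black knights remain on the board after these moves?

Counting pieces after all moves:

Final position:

  a b c d e f g h
  ─────────────────
8│♜ ♞ · · ♚ ♝ ♞ ♜│8
7│♟ ♟ ♟ ♛ ♟ ♟ ♟ ♟│7
6│· · · · · · · ·│6
5│· · · ♟ · · · ·│5
4│♕ · · · · · ♝ ♙│4
3│· · ♙ · · · · ·│3
2│♙ ♙ · ♙ ♙ ♙ ♙ ·│2
1│♖ ♘ ♗ · ♔ ♗ ♘ ♖│1
  ─────────────────
  a b c d e f g h


2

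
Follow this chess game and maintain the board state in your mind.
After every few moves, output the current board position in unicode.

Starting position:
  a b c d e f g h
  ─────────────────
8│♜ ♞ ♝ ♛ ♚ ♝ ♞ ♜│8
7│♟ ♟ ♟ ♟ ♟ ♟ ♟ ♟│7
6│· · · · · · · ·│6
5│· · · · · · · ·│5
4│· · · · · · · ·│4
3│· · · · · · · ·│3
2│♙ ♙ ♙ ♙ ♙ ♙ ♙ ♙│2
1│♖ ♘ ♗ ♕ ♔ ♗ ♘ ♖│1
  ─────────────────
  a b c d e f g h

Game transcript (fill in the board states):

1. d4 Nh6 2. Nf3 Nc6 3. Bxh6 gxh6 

  a b c d e f g h
  ─────────────────
8│♜ · ♝ ♛ ♚ ♝ · ♜│8
7│♟ ♟ ♟ ♟ ♟ ♟ · ♟│7
6│· · ♞ · · · · ♟│6
5│· · · · · · · ·│5
4│· · · ♙ · · · ·│4
3│· · · · · ♘ · ·│3
2│♙ ♙ ♙ · ♙ ♙ ♙ ♙│2
1│♖ ♘ · ♕ ♔ ♗ · ♖│1
  ─────────────────
  a b c d e f g h

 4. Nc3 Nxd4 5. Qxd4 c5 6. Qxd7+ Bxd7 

  a b c d e f g h
  ─────────────────
8│♜ · · ♛ ♚ ♝ · ♜│8
7│♟ ♟ · ♝ ♟ ♟ · ♟│7
6│· · · · · · · ♟│6
5│· · ♟ · · · · ·│5
4│· · · · · · · ·│4
3│· · ♘ · · ♘ · ·│3
2│♙ ♙ ♙ · ♙ ♙ ♙ ♙│2
1│♖ · · · ♔ ♗ · ♖│1
  ─────────────────
  a b c d e f g h

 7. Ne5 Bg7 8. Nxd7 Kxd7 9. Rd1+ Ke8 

  a b c d e f g h
  ─────────────────
8│♜ · · ♛ ♚ · · ♜│8
7│♟ ♟ · · ♟ ♟ ♝ ♟│7
6│· · · · · · · ♟│6
5│· · ♟ · · · · ·│5
4│· · · · · · · ·│4
3│· · ♘ · · · · ·│3
2│♙ ♙ ♙ · ♙ ♙ ♙ ♙│2
1│· · · ♖ ♔ ♗ · ♖│1
  ─────────────────
  a b c d e f g h

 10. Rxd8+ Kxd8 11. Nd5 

  a b c d e f g h
  ─────────────────
8│♜ · · ♚ · · · ♜│8
7│♟ ♟ · · ♟ ♟ ♝ ♟│7
6│· · · · · · · ♟│6
5│· · ♟ ♘ · · · ·│5
4│· · · · · · · ·│4
3│· · · · · · · ·│3
2│♙ ♙ ♙ · ♙ ♙ ♙ ♙│2
1│· · · · ♔ ♗ · ♖│1
  ─────────────────
  a b c d e f g h


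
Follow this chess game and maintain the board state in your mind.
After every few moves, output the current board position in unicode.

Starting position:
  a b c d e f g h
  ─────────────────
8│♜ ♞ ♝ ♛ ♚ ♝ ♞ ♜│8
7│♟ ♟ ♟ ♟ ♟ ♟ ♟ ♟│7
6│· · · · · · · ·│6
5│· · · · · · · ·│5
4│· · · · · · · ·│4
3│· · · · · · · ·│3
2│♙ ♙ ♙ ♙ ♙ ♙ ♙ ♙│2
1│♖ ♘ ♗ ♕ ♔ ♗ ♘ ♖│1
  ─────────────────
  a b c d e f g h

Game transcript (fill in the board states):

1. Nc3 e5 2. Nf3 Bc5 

  a b c d e f g h
  ─────────────────
8│♜ ♞ ♝ ♛ ♚ · ♞ ♜│8
7│♟ ♟ ♟ ♟ · ♟ ♟ ♟│7
6│· · · · · · · ·│6
5│· · ♝ · ♟ · · ·│5
4│· · · · · · · ·│4
3│· · ♘ · · ♘ · ·│3
2│♙ ♙ ♙ ♙ ♙ ♙ ♙ ♙│2
1│♖ · ♗ ♕ ♔ ♗ · ♖│1
  ─────────────────
  a b c d e f g h

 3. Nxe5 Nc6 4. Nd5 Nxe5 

  a b c d e f g h
  ─────────────────
8│♜ · ♝ ♛ ♚ · ♞ ♜│8
7│♟ ♟ ♟ ♟ · ♟ ♟ ♟│7
6│· · · · · · · ·│6
5│· · ♝ ♘ ♞ · · ·│5
4│· · · · · · · ·│4
3│· · · · · · · ·│3
2│♙ ♙ ♙ ♙ ♙ ♙ ♙ ♙│2
1│♖ · ♗ ♕ ♔ ♗ · ♖│1
  ─────────────────
  a b c d e f g h

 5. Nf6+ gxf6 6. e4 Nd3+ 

  a b c d e f g h
  ─────────────────
8│♜ · ♝ ♛ ♚ · ♞ ♜│8
7│♟ ♟ ♟ ♟ · ♟ · ♟│7
6│· · · · · ♟ · ·│6
5│· · ♝ · · · · ·│5
4│· · · · ♙ · · ·│4
3│· · · ♞ · · · ·│3
2│♙ ♙ ♙ ♙ · ♙ ♙ ♙│2
1│♖ · ♗ ♕ ♔ ♗ · ♖│1
  ─────────────────
  a b c d e f g h

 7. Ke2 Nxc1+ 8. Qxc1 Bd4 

  a b c d e f g h
  ─────────────────
8│♜ · ♝ ♛ ♚ · ♞ ♜│8
7│♟ ♟ ♟ ♟ · ♟ · ♟│7
6│· · · · · ♟ · ·│6
5│· · · · · · · ·│5
4│· · · ♝ ♙ · · ·│4
3│· · · · · · · ·│3
2│♙ ♙ ♙ ♙ ♔ ♙ ♙ ♙│2
1│♖ · ♕ · · ♗ · ♖│1
  ─────────────────
  a b c d e f g h

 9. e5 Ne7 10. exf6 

  a b c d e f g h
  ─────────────────
8│♜ · ♝ ♛ ♚ · · ♜│8
7│♟ ♟ ♟ ♟ ♞ ♟ · ♟│7
6│· · · · · ♙ · ·│6
5│· · · · · · · ·│5
4│· · · ♝ · · · ·│4
3│· · · · · · · ·│3
2│♙ ♙ ♙ ♙ ♔ ♙ ♙ ♙│2
1│♖ · ♕ · · ♗ · ♖│1
  ─────────────────
  a b c d e f g h


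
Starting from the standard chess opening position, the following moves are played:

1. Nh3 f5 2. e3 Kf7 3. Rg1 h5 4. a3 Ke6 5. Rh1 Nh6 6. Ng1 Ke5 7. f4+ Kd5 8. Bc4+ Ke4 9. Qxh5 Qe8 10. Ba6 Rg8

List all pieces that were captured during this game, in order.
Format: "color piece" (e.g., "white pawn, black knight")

Tracking captures:
  Qxh5: captured black pawn

black pawn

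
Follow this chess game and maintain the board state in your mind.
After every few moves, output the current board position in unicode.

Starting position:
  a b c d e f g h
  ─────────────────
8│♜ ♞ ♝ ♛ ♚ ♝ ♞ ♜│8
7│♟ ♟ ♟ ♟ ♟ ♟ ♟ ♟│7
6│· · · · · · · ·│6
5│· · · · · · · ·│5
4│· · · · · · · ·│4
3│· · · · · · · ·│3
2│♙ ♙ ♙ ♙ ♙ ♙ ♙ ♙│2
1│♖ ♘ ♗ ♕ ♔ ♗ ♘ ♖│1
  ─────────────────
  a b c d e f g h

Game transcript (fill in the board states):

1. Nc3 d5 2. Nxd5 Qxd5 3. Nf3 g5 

  a b c d e f g h
  ─────────────────
8│♜ ♞ ♝ · ♚ ♝ ♞ ♜│8
7│♟ ♟ ♟ · ♟ ♟ · ♟│7
6│· · · · · · · ·│6
5│· · · ♛ · · ♟ ·│5
4│· · · · · · · ·│4
3│· · · · · ♘ · ·│3
2│♙ ♙ ♙ ♙ ♙ ♙ ♙ ♙│2
1│♖ · ♗ ♕ ♔ ♗ · ♖│1
  ─────────────────
  a b c d e f g h

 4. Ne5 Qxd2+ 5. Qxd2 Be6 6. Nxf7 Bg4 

  a b c d e f g h
  ─────────────────
8│♜ ♞ · · ♚ ♝ ♞ ♜│8
7│♟ ♟ ♟ · ♟ ♘ · ♟│7
6│· · · · · · · ·│6
5│· · · · · · ♟ ·│5
4│· · · · · · ♝ ·│4
3│· · · · · · · ·│3
2│♙ ♙ ♙ ♕ ♙ ♙ ♙ ♙│2
1│♖ · ♗ · ♔ ♗ · ♖│1
  ─────────────────
  a b c d e f g h

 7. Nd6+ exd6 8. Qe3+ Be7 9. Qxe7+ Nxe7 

  a b c d e f g h
  ─────────────────
8│♜ ♞ · · ♚ · · ♜│8
7│♟ ♟ ♟ · ♞ · · ♟│7
6│· · · ♟ · · · ·│6
5│· · · · · · ♟ ·│5
4│· · · · · · ♝ ·│4
3│· · · · · · · ·│3
2│♙ ♙ ♙ · ♙ ♙ ♙ ♙│2
1│♖ · ♗ · ♔ ♗ · ♖│1
  ─────────────────
  a b c d e f g h

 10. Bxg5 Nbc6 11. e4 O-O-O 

  a b c d e f g h
  ─────────────────
8│· · ♚ ♜ · · · ♜│8
7│♟ ♟ ♟ · ♞ · · ♟│7
6│· · ♞ ♟ · · · ·│6
5│· · · · · · ♗ ·│5
4│· · · · ♙ · ♝ ·│4
3│· · · · · · · ·│3
2│♙ ♙ ♙ · · ♙ ♙ ♙│2
1│♖ · · · ♔ ♗ · ♖│1
  ─────────────────
  a b c d e f g h


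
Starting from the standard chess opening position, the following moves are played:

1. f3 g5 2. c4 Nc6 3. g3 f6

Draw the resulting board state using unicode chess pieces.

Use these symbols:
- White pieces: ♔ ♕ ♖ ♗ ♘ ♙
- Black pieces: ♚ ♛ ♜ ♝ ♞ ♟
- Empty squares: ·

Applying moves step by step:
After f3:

♜ ♞ ♝ ♛ ♚ ♝ ♞ ♜
♟ ♟ ♟ ♟ ♟ ♟ ♟ ♟
· · · · · · · ·
· · · · · · · ·
· · · · · · · ·
· · · · · ♙ · ·
♙ ♙ ♙ ♙ ♙ · ♙ ♙
♖ ♘ ♗ ♕ ♔ ♗ ♘ ♖


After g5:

♜ ♞ ♝ ♛ ♚ ♝ ♞ ♜
♟ ♟ ♟ ♟ ♟ ♟ · ♟
· · · · · · · ·
· · · · · · ♟ ·
· · · · · · · ·
· · · · · ♙ · ·
♙ ♙ ♙ ♙ ♙ · ♙ ♙
♖ ♘ ♗ ♕ ♔ ♗ ♘ ♖


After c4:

♜ ♞ ♝ ♛ ♚ ♝ ♞ ♜
♟ ♟ ♟ ♟ ♟ ♟ · ♟
· · · · · · · ·
· · · · · · ♟ ·
· · ♙ · · · · ·
· · · · · ♙ · ·
♙ ♙ · ♙ ♙ · ♙ ♙
♖ ♘ ♗ ♕ ♔ ♗ ♘ ♖


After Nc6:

♜ · ♝ ♛ ♚ ♝ ♞ ♜
♟ ♟ ♟ ♟ ♟ ♟ · ♟
· · ♞ · · · · ·
· · · · · · ♟ ·
· · ♙ · · · · ·
· · · · · ♙ · ·
♙ ♙ · ♙ ♙ · ♙ ♙
♖ ♘ ♗ ♕ ♔ ♗ ♘ ♖


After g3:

♜ · ♝ ♛ ♚ ♝ ♞ ♜
♟ ♟ ♟ ♟ ♟ ♟ · ♟
· · ♞ · · · · ·
· · · · · · ♟ ·
· · ♙ · · · · ·
· · · · · ♙ ♙ ·
♙ ♙ · ♙ ♙ · · ♙
♖ ♘ ♗ ♕ ♔ ♗ ♘ ♖


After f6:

♜ · ♝ ♛ ♚ ♝ ♞ ♜
♟ ♟ ♟ ♟ ♟ · · ♟
· · ♞ · · ♟ · ·
· · · · · · ♟ ·
· · ♙ · · · · ·
· · · · · ♙ ♙ ·
♙ ♙ · ♙ ♙ · · ♙
♖ ♘ ♗ ♕ ♔ ♗ ♘ ♖



  a b c d e f g h
  ─────────────────
8│♜ · ♝ ♛ ♚ ♝ ♞ ♜│8
7│♟ ♟ ♟ ♟ ♟ · · ♟│7
6│· · ♞ · · ♟ · ·│6
5│· · · · · · ♟ ·│5
4│· · ♙ · · · · ·│4
3│· · · · · ♙ ♙ ·│3
2│♙ ♙ · ♙ ♙ · · ♙│2
1│♖ ♘ ♗ ♕ ♔ ♗ ♘ ♖│1
  ─────────────────
  a b c d e f g h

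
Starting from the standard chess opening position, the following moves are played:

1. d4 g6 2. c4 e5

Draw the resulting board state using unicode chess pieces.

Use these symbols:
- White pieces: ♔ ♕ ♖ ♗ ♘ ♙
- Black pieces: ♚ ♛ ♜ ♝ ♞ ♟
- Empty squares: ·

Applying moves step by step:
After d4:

♜ ♞ ♝ ♛ ♚ ♝ ♞ ♜
♟ ♟ ♟ ♟ ♟ ♟ ♟ ♟
· · · · · · · ·
· · · · · · · ·
· · · ♙ · · · ·
· · · · · · · ·
♙ ♙ ♙ · ♙ ♙ ♙ ♙
♖ ♘ ♗ ♕ ♔ ♗ ♘ ♖


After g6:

♜ ♞ ♝ ♛ ♚ ♝ ♞ ♜
♟ ♟ ♟ ♟ ♟ ♟ · ♟
· · · · · · ♟ ·
· · · · · · · ·
· · · ♙ · · · ·
· · · · · · · ·
♙ ♙ ♙ · ♙ ♙ ♙ ♙
♖ ♘ ♗ ♕ ♔ ♗ ♘ ♖


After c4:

♜ ♞ ♝ ♛ ♚ ♝ ♞ ♜
♟ ♟ ♟ ♟ ♟ ♟ · ♟
· · · · · · ♟ ·
· · · · · · · ·
· · ♙ ♙ · · · ·
· · · · · · · ·
♙ ♙ · · ♙ ♙ ♙ ♙
♖ ♘ ♗ ♕ ♔ ♗ ♘ ♖


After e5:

♜ ♞ ♝ ♛ ♚ ♝ ♞ ♜
♟ ♟ ♟ ♟ · ♟ · ♟
· · · · · · ♟ ·
· · · · ♟ · · ·
· · ♙ ♙ · · · ·
· · · · · · · ·
♙ ♙ · · ♙ ♙ ♙ ♙
♖ ♘ ♗ ♕ ♔ ♗ ♘ ♖



  a b c d e f g h
  ─────────────────
8│♜ ♞ ♝ ♛ ♚ ♝ ♞ ♜│8
7│♟ ♟ ♟ ♟ · ♟ · ♟│7
6│· · · · · · ♟ ·│6
5│· · · · ♟ · · ·│5
4│· · ♙ ♙ · · · ·│4
3│· · · · · · · ·│3
2│♙ ♙ · · ♙ ♙ ♙ ♙│2
1│♖ ♘ ♗ ♕ ♔ ♗ ♘ ♖│1
  ─────────────────
  a b c d e f g h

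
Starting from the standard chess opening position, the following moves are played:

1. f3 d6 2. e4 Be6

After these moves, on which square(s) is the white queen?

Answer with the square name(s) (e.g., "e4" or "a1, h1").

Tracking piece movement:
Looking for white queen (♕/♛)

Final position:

  a b c d e f g h
  ─────────────────
8│♜ ♞ · ♛ ♚ ♝ ♞ ♜│8
7│♟ ♟ ♟ · ♟ ♟ ♟ ♟│7
6│· · · ♟ ♝ · · ·│6
5│· · · · · · · ·│5
4│· · · · ♙ · · ·│4
3│· · · · · ♙ · ·│3
2│♙ ♙ ♙ ♙ · · ♙ ♙│2
1│♖ ♘ ♗ ♕ ♔ ♗ ♘ ♖│1
  ─────────────────
  a b c d e f g h


d1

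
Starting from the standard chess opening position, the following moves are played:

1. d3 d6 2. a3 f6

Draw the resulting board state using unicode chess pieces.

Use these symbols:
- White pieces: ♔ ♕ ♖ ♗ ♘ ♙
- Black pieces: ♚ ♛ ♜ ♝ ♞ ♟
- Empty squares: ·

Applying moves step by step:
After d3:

♜ ♞ ♝ ♛ ♚ ♝ ♞ ♜
♟ ♟ ♟ ♟ ♟ ♟ ♟ ♟
· · · · · · · ·
· · · · · · · ·
· · · · · · · ·
· · · ♙ · · · ·
♙ ♙ ♙ · ♙ ♙ ♙ ♙
♖ ♘ ♗ ♕ ♔ ♗ ♘ ♖


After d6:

♜ ♞ ♝ ♛ ♚ ♝ ♞ ♜
♟ ♟ ♟ · ♟ ♟ ♟ ♟
· · · ♟ · · · ·
· · · · · · · ·
· · · · · · · ·
· · · ♙ · · · ·
♙ ♙ ♙ · ♙ ♙ ♙ ♙
♖ ♘ ♗ ♕ ♔ ♗ ♘ ♖


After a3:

♜ ♞ ♝ ♛ ♚ ♝ ♞ ♜
♟ ♟ ♟ · ♟ ♟ ♟ ♟
· · · ♟ · · · ·
· · · · · · · ·
· · · · · · · ·
♙ · · ♙ · · · ·
· ♙ ♙ · ♙ ♙ ♙ ♙
♖ ♘ ♗ ♕ ♔ ♗ ♘ ♖


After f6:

♜ ♞ ♝ ♛ ♚ ♝ ♞ ♜
♟ ♟ ♟ · ♟ · ♟ ♟
· · · ♟ · ♟ · ·
· · · · · · · ·
· · · · · · · ·
♙ · · ♙ · · · ·
· ♙ ♙ · ♙ ♙ ♙ ♙
♖ ♘ ♗ ♕ ♔ ♗ ♘ ♖



  a b c d e f g h
  ─────────────────
8│♜ ♞ ♝ ♛ ♚ ♝ ♞ ♜│8
7│♟ ♟ ♟ · ♟ · ♟ ♟│7
6│· · · ♟ · ♟ · ·│6
5│· · · · · · · ·│5
4│· · · · · · · ·│4
3│♙ · · ♙ · · · ·│3
2│· ♙ ♙ · ♙ ♙ ♙ ♙│2
1│♖ ♘ ♗ ♕ ♔ ♗ ♘ ♖│1
  ─────────────────
  a b c d e f g h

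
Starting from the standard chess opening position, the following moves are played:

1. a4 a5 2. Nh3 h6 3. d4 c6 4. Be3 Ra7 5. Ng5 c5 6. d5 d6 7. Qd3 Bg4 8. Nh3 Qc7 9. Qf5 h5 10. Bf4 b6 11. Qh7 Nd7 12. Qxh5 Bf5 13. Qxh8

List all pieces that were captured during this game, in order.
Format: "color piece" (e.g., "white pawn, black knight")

Tracking captures:
  Qxh5: captured black pawn
  Qxh8: captured black rook

black pawn, black rook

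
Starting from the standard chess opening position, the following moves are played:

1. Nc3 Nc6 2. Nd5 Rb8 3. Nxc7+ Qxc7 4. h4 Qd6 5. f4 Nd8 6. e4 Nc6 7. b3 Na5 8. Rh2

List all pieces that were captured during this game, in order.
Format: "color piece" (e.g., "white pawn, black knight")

Tracking captures:
  Nxc7+: captured black pawn
  Qxc7: captured white knight

black pawn, white knight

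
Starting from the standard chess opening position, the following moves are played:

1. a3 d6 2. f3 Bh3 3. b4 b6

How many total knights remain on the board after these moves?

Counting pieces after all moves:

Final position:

  a b c d e f g h
  ─────────────────
8│♜ ♞ · ♛ ♚ ♝ ♞ ♜│8
7│♟ · ♟ · ♟ ♟ ♟ ♟│7
6│· ♟ · ♟ · · · ·│6
5│· · · · · · · ·│5
4│· ♙ · · · · · ·│4
3│♙ · · · · ♙ · ♝│3
2│· · ♙ ♙ ♙ · ♙ ♙│2
1│♖ ♘ ♗ ♕ ♔ ♗ ♘ ♖│1
  ─────────────────
  a b c d e f g h


4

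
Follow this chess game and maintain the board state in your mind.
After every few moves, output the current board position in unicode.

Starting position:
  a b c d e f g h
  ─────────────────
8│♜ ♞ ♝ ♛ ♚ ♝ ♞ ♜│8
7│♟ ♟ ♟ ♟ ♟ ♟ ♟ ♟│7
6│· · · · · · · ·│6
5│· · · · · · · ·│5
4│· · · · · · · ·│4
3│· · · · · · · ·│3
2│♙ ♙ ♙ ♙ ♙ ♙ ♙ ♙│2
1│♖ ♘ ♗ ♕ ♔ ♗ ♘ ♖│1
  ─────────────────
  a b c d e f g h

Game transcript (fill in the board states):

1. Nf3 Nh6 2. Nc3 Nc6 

  a b c d e f g h
  ─────────────────
8│♜ · ♝ ♛ ♚ ♝ · ♜│8
7│♟ ♟ ♟ ♟ ♟ ♟ ♟ ♟│7
6│· · ♞ · · · · ♞│6
5│· · · · · · · ·│5
4│· · · · · · · ·│4
3│· · ♘ · · ♘ · ·│3
2│♙ ♙ ♙ ♙ ♙ ♙ ♙ ♙│2
1│♖ · ♗ ♕ ♔ ♗ · ♖│1
  ─────────────────
  a b c d e f g h

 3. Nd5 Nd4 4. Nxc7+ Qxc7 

  a b c d e f g h
  ─────────────────
8│♜ · ♝ · ♚ ♝ · ♜│8
7│♟ ♟ ♛ ♟ ♟ ♟ ♟ ♟│7
6│· · · · · · · ♞│6
5│· · · · · · · ·│5
4│· · · ♞ · · · ·│4
3│· · · · · ♘ · ·│3
2│♙ ♙ ♙ ♙ ♙ ♙ ♙ ♙│2
1│♖ · ♗ ♕ ♔ ♗ · ♖│1
  ─────────────────
  a b c d e f g h

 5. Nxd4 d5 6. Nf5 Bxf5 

  a b c d e f g h
  ─────────────────
8│♜ · · · ♚ ♝ · ♜│8
7│♟ ♟ ♛ · ♟ ♟ ♟ ♟│7
6│· · · · · · · ♞│6
5│· · · ♟ · ♝ · ·│5
4│· · · · · · · ·│4
3│· · · · · · · ·│3
2│♙ ♙ ♙ ♙ ♙ ♙ ♙ ♙│2
1│♖ · ♗ ♕ ♔ ♗ · ♖│1
  ─────────────────
  a b c d e f g h

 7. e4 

  a b c d e f g h
  ─────────────────
8│♜ · · · ♚ ♝ · ♜│8
7│♟ ♟ ♛ · ♟ ♟ ♟ ♟│7
6│· · · · · · · ♞│6
5│· · · ♟ · ♝ · ·│5
4│· · · · ♙ · · ·│4
3│· · · · · · · ·│3
2│♙ ♙ ♙ ♙ · ♙ ♙ ♙│2
1│♖ · ♗ ♕ ♔ ♗ · ♖│1
  ─────────────────
  a b c d e f g h


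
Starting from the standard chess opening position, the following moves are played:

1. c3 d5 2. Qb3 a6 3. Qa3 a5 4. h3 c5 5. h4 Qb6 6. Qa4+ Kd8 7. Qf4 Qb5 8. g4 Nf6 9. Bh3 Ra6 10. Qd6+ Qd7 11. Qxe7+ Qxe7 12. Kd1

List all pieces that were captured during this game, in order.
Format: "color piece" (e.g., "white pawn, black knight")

Tracking captures:
  Qxe7+: captured black pawn
  Qxe7: captured white queen

black pawn, white queen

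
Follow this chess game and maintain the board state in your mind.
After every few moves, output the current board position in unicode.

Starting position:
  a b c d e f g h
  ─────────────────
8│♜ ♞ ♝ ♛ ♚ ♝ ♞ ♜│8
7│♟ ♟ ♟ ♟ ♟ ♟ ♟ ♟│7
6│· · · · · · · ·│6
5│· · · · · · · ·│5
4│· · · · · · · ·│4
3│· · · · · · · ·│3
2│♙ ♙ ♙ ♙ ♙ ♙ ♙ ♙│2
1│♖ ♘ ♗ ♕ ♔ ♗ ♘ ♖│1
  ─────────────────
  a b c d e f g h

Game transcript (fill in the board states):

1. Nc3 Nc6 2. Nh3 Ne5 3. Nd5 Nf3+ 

  a b c d e f g h
  ─────────────────
8│♜ · ♝ ♛ ♚ ♝ ♞ ♜│8
7│♟ ♟ ♟ ♟ ♟ ♟ ♟ ♟│7
6│· · · · · · · ·│6
5│· · · ♘ · · · ·│5
4│· · · · · · · ·│4
3│· · · · · ♞ · ♘│3
2│♙ ♙ ♙ ♙ ♙ ♙ ♙ ♙│2
1│♖ · ♗ ♕ ♔ ♗ · ♖│1
  ─────────────────
  a b c d e f g h

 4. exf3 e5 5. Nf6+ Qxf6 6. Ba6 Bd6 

  a b c d e f g h
  ─────────────────
8│♜ · ♝ · ♚ · ♞ ♜│8
7│♟ ♟ ♟ ♟ · ♟ ♟ ♟│7
6│♗ · · ♝ · ♛ · ·│6
5│· · · · ♟ · · ·│5
4│· · · · · · · ·│4
3│· · · · · ♙ · ♘│3
2│♙ ♙ ♙ ♙ · ♙ ♙ ♙│2
1│♖ · ♗ ♕ ♔ · · ♖│1
  ─────────────────
  a b c d e f g h

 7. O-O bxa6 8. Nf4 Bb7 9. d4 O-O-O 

  a b c d e f g h
  ─────────────────
8│· · ♚ ♜ · · ♞ ♜│8
7│♟ ♝ ♟ ♟ · ♟ ♟ ♟│7
6│♟ · · ♝ · ♛ · ·│6
5│· · · · ♟ · · ·│5
4│· · · ♙ · ♘ · ·│4
3│· · · · · ♙ · ·│3
2│♙ ♙ ♙ · · ♙ ♙ ♙│2
1│♖ · ♗ ♕ · ♖ ♔ ·│1
  ─────────────────
  a b c d e f g h

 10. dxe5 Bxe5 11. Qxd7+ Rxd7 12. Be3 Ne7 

  a b c d e f g h
  ─────────────────
8│· · ♚ · · · · ♜│8
7│♟ ♝ ♟ ♜ ♞ ♟ ♟ ♟│7
6│♟ · · · · ♛ · ·│6
5│· · · · ♝ · · ·│5
4│· · · · · ♘ · ·│4
3│· · · · ♗ ♙ · ·│3
2│♙ ♙ ♙ · · ♙ ♙ ♙│2
1│♖ · · · · ♖ ♔ ·│1
  ─────────────────
  a b c d e f g h

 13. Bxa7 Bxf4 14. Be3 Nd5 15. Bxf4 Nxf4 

  a b c d e f g h
  ─────────────────
8│· · ♚ · · · · ♜│8
7│· ♝ ♟ ♜ · ♟ ♟ ♟│7
6│♟ · · · · ♛ · ·│6
5│· · · · · · · ·│5
4│· · · · · ♞ · ·│4
3│· · · · · ♙ · ·│3
2│♙ ♙ ♙ · · ♙ ♙ ♙│2
1│♖ · · · · ♖ ♔ ·│1
  ─────────────────
  a b c d e f g h



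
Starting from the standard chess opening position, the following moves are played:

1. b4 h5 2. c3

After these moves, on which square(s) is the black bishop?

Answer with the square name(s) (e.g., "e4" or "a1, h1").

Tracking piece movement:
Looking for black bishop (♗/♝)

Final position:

  a b c d e f g h
  ─────────────────
8│♜ ♞ ♝ ♛ ♚ ♝ ♞ ♜│8
7│♟ ♟ ♟ ♟ ♟ ♟ ♟ ·│7
6│· · · · · · · ·│6
5│· · · · · · · ♟│5
4│· ♙ · · · · · ·│4
3│· · ♙ · · · · ·│3
2│♙ · · ♙ ♙ ♙ ♙ ♙│2
1│♖ ♘ ♗ ♕ ♔ ♗ ♘ ♖│1
  ─────────────────
  a b c d e f g h


c8, f8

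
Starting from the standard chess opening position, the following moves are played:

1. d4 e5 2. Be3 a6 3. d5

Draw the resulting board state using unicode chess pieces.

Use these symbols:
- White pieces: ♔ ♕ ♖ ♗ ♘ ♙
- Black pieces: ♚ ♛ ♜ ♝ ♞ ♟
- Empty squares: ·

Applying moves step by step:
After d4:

♜ ♞ ♝ ♛ ♚ ♝ ♞ ♜
♟ ♟ ♟ ♟ ♟ ♟ ♟ ♟
· · · · · · · ·
· · · · · · · ·
· · · ♙ · · · ·
· · · · · · · ·
♙ ♙ ♙ · ♙ ♙ ♙ ♙
♖ ♘ ♗ ♕ ♔ ♗ ♘ ♖


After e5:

♜ ♞ ♝ ♛ ♚ ♝ ♞ ♜
♟ ♟ ♟ ♟ · ♟ ♟ ♟
· · · · · · · ·
· · · · ♟ · · ·
· · · ♙ · · · ·
· · · · · · · ·
♙ ♙ ♙ · ♙ ♙ ♙ ♙
♖ ♘ ♗ ♕ ♔ ♗ ♘ ♖


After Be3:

♜ ♞ ♝ ♛ ♚ ♝ ♞ ♜
♟ ♟ ♟ ♟ · ♟ ♟ ♟
· · · · · · · ·
· · · · ♟ · · ·
· · · ♙ · · · ·
· · · · ♗ · · ·
♙ ♙ ♙ · ♙ ♙ ♙ ♙
♖ ♘ · ♕ ♔ ♗ ♘ ♖


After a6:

♜ ♞ ♝ ♛ ♚ ♝ ♞ ♜
· ♟ ♟ ♟ · ♟ ♟ ♟
♟ · · · · · · ·
· · · · ♟ · · ·
· · · ♙ · · · ·
· · · · ♗ · · ·
♙ ♙ ♙ · ♙ ♙ ♙ ♙
♖ ♘ · ♕ ♔ ♗ ♘ ♖


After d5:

♜ ♞ ♝ ♛ ♚ ♝ ♞ ♜
· ♟ ♟ ♟ · ♟ ♟ ♟
♟ · · · · · · ·
· · · ♙ ♟ · · ·
· · · · · · · ·
· · · · ♗ · · ·
♙ ♙ ♙ · ♙ ♙ ♙ ♙
♖ ♘ · ♕ ♔ ♗ ♘ ♖



  a b c d e f g h
  ─────────────────
8│♜ ♞ ♝ ♛ ♚ ♝ ♞ ♜│8
7│· ♟ ♟ ♟ · ♟ ♟ ♟│7
6│♟ · · · · · · ·│6
5│· · · ♙ ♟ · · ·│5
4│· · · · · · · ·│4
3│· · · · ♗ · · ·│3
2│♙ ♙ ♙ · ♙ ♙ ♙ ♙│2
1│♖ ♘ · ♕ ♔ ♗ ♘ ♖│1
  ─────────────────
  a b c d e f g h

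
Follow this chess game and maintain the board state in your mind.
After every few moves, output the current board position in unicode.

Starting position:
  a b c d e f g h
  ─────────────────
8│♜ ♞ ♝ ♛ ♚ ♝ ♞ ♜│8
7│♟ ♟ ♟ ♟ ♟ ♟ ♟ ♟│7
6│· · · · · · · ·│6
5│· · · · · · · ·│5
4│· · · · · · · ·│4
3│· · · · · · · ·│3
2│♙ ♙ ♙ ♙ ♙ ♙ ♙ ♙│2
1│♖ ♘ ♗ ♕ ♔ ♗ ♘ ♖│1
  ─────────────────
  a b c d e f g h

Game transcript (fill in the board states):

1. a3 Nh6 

  a b c d e f g h
  ─────────────────
8│♜ ♞ ♝ ♛ ♚ ♝ · ♜│8
7│♟ ♟ ♟ ♟ ♟ ♟ ♟ ♟│7
6│· · · · · · · ♞│6
5│· · · · · · · ·│5
4│· · · · · · · ·│4
3│♙ · · · · · · ·│3
2│· ♙ ♙ ♙ ♙ ♙ ♙ ♙│2
1│♖ ♘ ♗ ♕ ♔ ♗ ♘ ♖│1
  ─────────────────
  a b c d e f g h

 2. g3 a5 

  a b c d e f g h
  ─────────────────
8│♜ ♞ ♝ ♛ ♚ ♝ · ♜│8
7│· ♟ ♟ ♟ ♟ ♟ ♟ ♟│7
6│· · · · · · · ♞│6
5│♟ · · · · · · ·│5
4│· · · · · · · ·│4
3│♙ · · · · · ♙ ·│3
2│· ♙ ♙ ♙ ♙ ♙ · ♙│2
1│♖ ♘ ♗ ♕ ♔ ♗ ♘ ♖│1
  ─────────────────
  a b c d e f g h

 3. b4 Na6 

  a b c d e f g h
  ─────────────────
8│♜ · ♝ ♛ ♚ ♝ · ♜│8
7│· ♟ ♟ ♟ ♟ ♟ ♟ ♟│7
6│♞ · · · · · · ♞│6
5│♟ · · · · · · ·│5
4│· ♙ · · · · · ·│4
3│♙ · · · · · ♙ ·│3
2│· · ♙ ♙ ♙ ♙ · ♙│2
1│♖ ♘ ♗ ♕ ♔ ♗ ♘ ♖│1
  ─────────────────
  a b c d e f g h

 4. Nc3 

  a b c d e f g h
  ─────────────────
8│♜ · ♝ ♛ ♚ ♝ · ♜│8
7│· ♟ ♟ ♟ ♟ ♟ ♟ ♟│7
6│♞ · · · · · · ♞│6
5│♟ · · · · · · ·│5
4│· ♙ · · · · · ·│4
3│♙ · ♘ · · · ♙ ·│3
2│· · ♙ ♙ ♙ ♙ · ♙│2
1│♖ · ♗ ♕ ♔ ♗ ♘ ♖│1
  ─────────────────
  a b c d e f g h


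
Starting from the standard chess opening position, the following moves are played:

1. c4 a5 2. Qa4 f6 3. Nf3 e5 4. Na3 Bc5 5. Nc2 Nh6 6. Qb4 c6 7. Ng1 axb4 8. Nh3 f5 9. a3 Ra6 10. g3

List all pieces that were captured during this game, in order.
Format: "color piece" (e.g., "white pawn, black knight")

Tracking captures:
  axb4: captured white queen

white queen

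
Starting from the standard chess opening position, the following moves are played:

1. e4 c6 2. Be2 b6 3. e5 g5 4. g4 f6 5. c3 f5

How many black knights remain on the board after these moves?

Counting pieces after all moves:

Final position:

  a b c d e f g h
  ─────────────────
8│♜ ♞ ♝ ♛ ♚ ♝ ♞ ♜│8
7│♟ · · ♟ ♟ · · ♟│7
6│· ♟ ♟ · · · · ·│6
5│· · · · ♙ ♟ ♟ ·│5
4│· · · · · · ♙ ·│4
3│· · ♙ · · · · ·│3
2│♙ ♙ · ♙ ♗ ♙ · ♙│2
1│♖ ♘ ♗ ♕ ♔ · ♘ ♖│1
  ─────────────────
  a b c d e f g h


2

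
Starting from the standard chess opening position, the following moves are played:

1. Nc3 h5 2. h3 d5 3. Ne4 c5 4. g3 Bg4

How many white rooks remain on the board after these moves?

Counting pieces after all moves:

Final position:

  a b c d e f g h
  ─────────────────
8│♜ ♞ · ♛ ♚ ♝ ♞ ♜│8
7│♟ ♟ · · ♟ ♟ ♟ ·│7
6│· · · · · · · ·│6
5│· · ♟ ♟ · · · ♟│5
4│· · · · ♘ · ♝ ·│4
3│· · · · · · ♙ ♙│3
2│♙ ♙ ♙ ♙ ♙ ♙ · ·│2
1│♖ · ♗ ♕ ♔ ♗ ♘ ♖│1
  ─────────────────
  a b c d e f g h


2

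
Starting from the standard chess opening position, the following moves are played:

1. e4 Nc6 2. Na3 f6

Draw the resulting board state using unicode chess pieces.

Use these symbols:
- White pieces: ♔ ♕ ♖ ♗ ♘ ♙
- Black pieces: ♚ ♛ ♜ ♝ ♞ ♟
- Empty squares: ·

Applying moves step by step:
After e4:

♜ ♞ ♝ ♛ ♚ ♝ ♞ ♜
♟ ♟ ♟ ♟ ♟ ♟ ♟ ♟
· · · · · · · ·
· · · · · · · ·
· · · · ♙ · · ·
· · · · · · · ·
♙ ♙ ♙ ♙ · ♙ ♙ ♙
♖ ♘ ♗ ♕ ♔ ♗ ♘ ♖


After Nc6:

♜ · ♝ ♛ ♚ ♝ ♞ ♜
♟ ♟ ♟ ♟ ♟ ♟ ♟ ♟
· · ♞ · · · · ·
· · · · · · · ·
· · · · ♙ · · ·
· · · · · · · ·
♙ ♙ ♙ ♙ · ♙ ♙ ♙
♖ ♘ ♗ ♕ ♔ ♗ ♘ ♖


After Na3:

♜ · ♝ ♛ ♚ ♝ ♞ ♜
♟ ♟ ♟ ♟ ♟ ♟ ♟ ♟
· · ♞ · · · · ·
· · · · · · · ·
· · · · ♙ · · ·
♘ · · · · · · ·
♙ ♙ ♙ ♙ · ♙ ♙ ♙
♖ · ♗ ♕ ♔ ♗ ♘ ♖


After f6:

♜ · ♝ ♛ ♚ ♝ ♞ ♜
♟ ♟ ♟ ♟ ♟ · ♟ ♟
· · ♞ · · ♟ · ·
· · · · · · · ·
· · · · ♙ · · ·
♘ · · · · · · ·
♙ ♙ ♙ ♙ · ♙ ♙ ♙
♖ · ♗ ♕ ♔ ♗ ♘ ♖



  a b c d e f g h
  ─────────────────
8│♜ · ♝ ♛ ♚ ♝ ♞ ♜│8
7│♟ ♟ ♟ ♟ ♟ · ♟ ♟│7
6│· · ♞ · · ♟ · ·│6
5│· · · · · · · ·│5
4│· · · · ♙ · · ·│4
3│♘ · · · · · · ·│3
2│♙ ♙ ♙ ♙ · ♙ ♙ ♙│2
1│♖ · ♗ ♕ ♔ ♗ ♘ ♖│1
  ─────────────────
  a b c d e f g h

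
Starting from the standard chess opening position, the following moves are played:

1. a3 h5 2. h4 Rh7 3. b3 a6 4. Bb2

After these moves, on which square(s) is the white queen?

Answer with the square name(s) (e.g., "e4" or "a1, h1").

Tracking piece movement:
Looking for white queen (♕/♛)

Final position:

  a b c d e f g h
  ─────────────────
8│♜ ♞ ♝ ♛ ♚ ♝ ♞ ·│8
7│· ♟ ♟ ♟ ♟ ♟ ♟ ♜│7
6│♟ · · · · · · ·│6
5│· · · · · · · ♟│5
4│· · · · · · · ♙│4
3│♙ ♙ · · · · · ·│3
2│· ♗ ♙ ♙ ♙ ♙ ♙ ·│2
1│♖ ♘ · ♕ ♔ ♗ ♘ ♖│1
  ─────────────────
  a b c d e f g h


d1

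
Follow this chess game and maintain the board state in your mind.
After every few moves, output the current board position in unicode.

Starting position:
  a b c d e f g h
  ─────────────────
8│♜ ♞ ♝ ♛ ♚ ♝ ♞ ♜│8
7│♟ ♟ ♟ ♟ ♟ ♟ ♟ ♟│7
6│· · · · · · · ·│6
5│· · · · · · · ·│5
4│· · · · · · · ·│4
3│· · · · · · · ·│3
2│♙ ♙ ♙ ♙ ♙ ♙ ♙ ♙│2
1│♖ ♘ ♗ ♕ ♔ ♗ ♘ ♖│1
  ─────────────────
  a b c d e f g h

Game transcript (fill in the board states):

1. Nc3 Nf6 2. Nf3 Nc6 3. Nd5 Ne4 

  a b c d e f g h
  ─────────────────
8│♜ · ♝ ♛ ♚ ♝ · ♜│8
7│♟ ♟ ♟ ♟ ♟ ♟ ♟ ♟│7
6│· · ♞ · · · · ·│6
5│· · · ♘ · · · ·│5
4│· · · · ♞ · · ·│4
3│· · · · · ♘ · ·│3
2│♙ ♙ ♙ ♙ ♙ ♙ ♙ ♙│2
1│♖ · ♗ ♕ ♔ ♗ · ♖│1
  ─────────────────
  a b c d e f g h

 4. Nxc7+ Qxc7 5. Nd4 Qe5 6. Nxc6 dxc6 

  a b c d e f g h
  ─────────────────
8│♜ · ♝ · ♚ ♝ · ♜│8
7│♟ ♟ · · ♟ ♟ ♟ ♟│7
6│· · ♟ · · · · ·│6
5│· · · · ♛ · · ·│5
4│· · · · ♞ · · ·│4
3│· · · · · · · ·│3
2│♙ ♙ ♙ ♙ ♙ ♙ ♙ ♙│2
1│♖ · ♗ ♕ ♔ ♗ · ♖│1
  ─────────────────
  a b c d e f g h

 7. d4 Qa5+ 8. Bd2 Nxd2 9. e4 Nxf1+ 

  a b c d e f g h
  ─────────────────
8│♜ · ♝ · ♚ ♝ · ♜│8
7│♟ ♟ · · ♟ ♟ ♟ ♟│7
6│· · ♟ · · · · ·│6
5│♛ · · · · · · ·│5
4│· · · ♙ ♙ · · ·│4
3│· · · · · · · ·│3
2│♙ ♙ ♙ · · ♙ ♙ ♙│2
1│♖ · · ♕ ♔ ♞ · ♖│1
  ─────────────────
  a b c d e f g h

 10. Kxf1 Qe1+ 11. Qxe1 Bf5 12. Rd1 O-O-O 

  a b c d e f g h
  ─────────────────
8│· · ♚ ♜ · ♝ · ♜│8
7│♟ ♟ · · ♟ ♟ ♟ ♟│7
6│· · ♟ · · · · ·│6
5│· · · · · ♝ · ·│5
4│· · · ♙ ♙ · · ·│4
3│· · · · · · · ·│3
2│♙ ♙ ♙ · · ♙ ♙ ♙│2
1│· · · ♖ ♕ ♔ · ♖│1
  ─────────────────
  a b c d e f g h

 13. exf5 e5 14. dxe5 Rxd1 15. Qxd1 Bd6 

  a b c d e f g h
  ─────────────────
8│· · ♚ · · · · ♜│8
7│♟ ♟ · · · ♟ ♟ ♟│7
6│· · ♟ ♝ · · · ·│6
5│· · · · ♙ ♙ · ·│5
4│· · · · · · · ·│4
3│· · · · · · · ·│3
2│♙ ♙ ♙ · · ♙ ♙ ♙│2
1│· · · ♕ · ♔ · ♖│1
  ─────────────────
  a b c d e f g h



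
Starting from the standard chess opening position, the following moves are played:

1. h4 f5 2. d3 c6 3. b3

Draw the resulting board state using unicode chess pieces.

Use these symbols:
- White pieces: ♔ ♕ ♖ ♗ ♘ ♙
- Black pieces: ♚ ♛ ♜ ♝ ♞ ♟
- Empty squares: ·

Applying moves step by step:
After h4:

♜ ♞ ♝ ♛ ♚ ♝ ♞ ♜
♟ ♟ ♟ ♟ ♟ ♟ ♟ ♟
· · · · · · · ·
· · · · · · · ·
· · · · · · · ♙
· · · · · · · ·
♙ ♙ ♙ ♙ ♙ ♙ ♙ ·
♖ ♘ ♗ ♕ ♔ ♗ ♘ ♖


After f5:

♜ ♞ ♝ ♛ ♚ ♝ ♞ ♜
♟ ♟ ♟ ♟ ♟ · ♟ ♟
· · · · · · · ·
· · · · · ♟ · ·
· · · · · · · ♙
· · · · · · · ·
♙ ♙ ♙ ♙ ♙ ♙ ♙ ·
♖ ♘ ♗ ♕ ♔ ♗ ♘ ♖


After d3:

♜ ♞ ♝ ♛ ♚ ♝ ♞ ♜
♟ ♟ ♟ ♟ ♟ · ♟ ♟
· · · · · · · ·
· · · · · ♟ · ·
· · · · · · · ♙
· · · ♙ · · · ·
♙ ♙ ♙ · ♙ ♙ ♙ ·
♖ ♘ ♗ ♕ ♔ ♗ ♘ ♖


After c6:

♜ ♞ ♝ ♛ ♚ ♝ ♞ ♜
♟ ♟ · ♟ ♟ · ♟ ♟
· · ♟ · · · · ·
· · · · · ♟ · ·
· · · · · · · ♙
· · · ♙ · · · ·
♙ ♙ ♙ · ♙ ♙ ♙ ·
♖ ♘ ♗ ♕ ♔ ♗ ♘ ♖


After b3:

♜ ♞ ♝ ♛ ♚ ♝ ♞ ♜
♟ ♟ · ♟ ♟ · ♟ ♟
· · ♟ · · · · ·
· · · · · ♟ · ·
· · · · · · · ♙
· ♙ · ♙ · · · ·
♙ · ♙ · ♙ ♙ ♙ ·
♖ ♘ ♗ ♕ ♔ ♗ ♘ ♖



  a b c d e f g h
  ─────────────────
8│♜ ♞ ♝ ♛ ♚ ♝ ♞ ♜│8
7│♟ ♟ · ♟ ♟ · ♟ ♟│7
6│· · ♟ · · · · ·│6
5│· · · · · ♟ · ·│5
4│· · · · · · · ♙│4
3│· ♙ · ♙ · · · ·│3
2│♙ · ♙ · ♙ ♙ ♙ ·│2
1│♖ ♘ ♗ ♕ ♔ ♗ ♘ ♖│1
  ─────────────────
  a b c d e f g h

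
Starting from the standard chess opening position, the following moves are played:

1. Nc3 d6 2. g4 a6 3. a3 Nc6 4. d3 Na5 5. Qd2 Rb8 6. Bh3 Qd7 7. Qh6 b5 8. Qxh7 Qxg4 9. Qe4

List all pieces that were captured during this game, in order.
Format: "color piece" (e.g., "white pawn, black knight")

Tracking captures:
  Qxh7: captured black pawn
  Qxg4: captured white pawn

black pawn, white pawn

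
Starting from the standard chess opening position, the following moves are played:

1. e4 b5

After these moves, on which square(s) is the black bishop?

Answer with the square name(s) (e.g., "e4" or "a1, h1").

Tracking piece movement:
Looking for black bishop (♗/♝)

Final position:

  a b c d e f g h
  ─────────────────
8│♜ ♞ ♝ ♛ ♚ ♝ ♞ ♜│8
7│♟ · ♟ ♟ ♟ ♟ ♟ ♟│7
6│· · · · · · · ·│6
5│· ♟ · · · · · ·│5
4│· · · · ♙ · · ·│4
3│· · · · · · · ·│3
2│♙ ♙ ♙ ♙ · ♙ ♙ ♙│2
1│♖ ♘ ♗ ♕ ♔ ♗ ♘ ♖│1
  ─────────────────
  a b c d e f g h


c8, f8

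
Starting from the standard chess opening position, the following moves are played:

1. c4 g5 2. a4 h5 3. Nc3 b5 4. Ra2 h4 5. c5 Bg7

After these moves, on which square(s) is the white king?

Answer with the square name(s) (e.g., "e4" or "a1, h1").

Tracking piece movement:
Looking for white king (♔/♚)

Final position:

  a b c d e f g h
  ─────────────────
8│♜ ♞ ♝ ♛ ♚ · ♞ ♜│8
7│♟ · ♟ ♟ ♟ ♟ ♝ ·│7
6│· · · · · · · ·│6
5│· ♟ ♙ · · · ♟ ·│5
4│♙ · · · · · · ♟│4
3│· · ♘ · · · · ·│3
2│♖ ♙ · ♙ ♙ ♙ ♙ ♙│2
1│· · ♗ ♕ ♔ ♗ ♘ ♖│1
  ─────────────────
  a b c d e f g h


e1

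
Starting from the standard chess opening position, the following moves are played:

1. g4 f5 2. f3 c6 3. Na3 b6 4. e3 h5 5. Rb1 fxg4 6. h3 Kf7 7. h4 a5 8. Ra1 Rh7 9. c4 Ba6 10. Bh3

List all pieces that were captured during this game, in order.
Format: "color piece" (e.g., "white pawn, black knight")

Tracking captures:
  fxg4: captured white pawn

white pawn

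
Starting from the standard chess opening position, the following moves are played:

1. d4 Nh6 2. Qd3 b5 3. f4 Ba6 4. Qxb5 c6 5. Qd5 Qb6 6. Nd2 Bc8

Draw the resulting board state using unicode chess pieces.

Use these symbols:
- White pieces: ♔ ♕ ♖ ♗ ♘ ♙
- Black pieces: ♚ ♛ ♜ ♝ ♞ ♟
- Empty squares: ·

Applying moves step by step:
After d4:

♜ ♞ ♝ ♛ ♚ ♝ ♞ ♜
♟ ♟ ♟ ♟ ♟ ♟ ♟ ♟
· · · · · · · ·
· · · · · · · ·
· · · ♙ · · · ·
· · · · · · · ·
♙ ♙ ♙ · ♙ ♙ ♙ ♙
♖ ♘ ♗ ♕ ♔ ♗ ♘ ♖


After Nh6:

♜ ♞ ♝ ♛ ♚ ♝ · ♜
♟ ♟ ♟ ♟ ♟ ♟ ♟ ♟
· · · · · · · ♞
· · · · · · · ·
· · · ♙ · · · ·
· · · · · · · ·
♙ ♙ ♙ · ♙ ♙ ♙ ♙
♖ ♘ ♗ ♕ ♔ ♗ ♘ ♖


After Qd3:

♜ ♞ ♝ ♛ ♚ ♝ · ♜
♟ ♟ ♟ ♟ ♟ ♟ ♟ ♟
· · · · · · · ♞
· · · · · · · ·
· · · ♙ · · · ·
· · · ♕ · · · ·
♙ ♙ ♙ · ♙ ♙ ♙ ♙
♖ ♘ ♗ · ♔ ♗ ♘ ♖


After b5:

♜ ♞ ♝ ♛ ♚ ♝ · ♜
♟ · ♟ ♟ ♟ ♟ ♟ ♟
· · · · · · · ♞
· ♟ · · · · · ·
· · · ♙ · · · ·
· · · ♕ · · · ·
♙ ♙ ♙ · ♙ ♙ ♙ ♙
♖ ♘ ♗ · ♔ ♗ ♘ ♖


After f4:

♜ ♞ ♝ ♛ ♚ ♝ · ♜
♟ · ♟ ♟ ♟ ♟ ♟ ♟
· · · · · · · ♞
· ♟ · · · · · ·
· · · ♙ · ♙ · ·
· · · ♕ · · · ·
♙ ♙ ♙ · ♙ · ♙ ♙
♖ ♘ ♗ · ♔ ♗ ♘ ♖


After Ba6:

♜ ♞ · ♛ ♚ ♝ · ♜
♟ · ♟ ♟ ♟ ♟ ♟ ♟
♝ · · · · · · ♞
· ♟ · · · · · ·
· · · ♙ · ♙ · ·
· · · ♕ · · · ·
♙ ♙ ♙ · ♙ · ♙ ♙
♖ ♘ ♗ · ♔ ♗ ♘ ♖


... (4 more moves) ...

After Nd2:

♜ ♞ · · ♚ ♝ · ♜
♟ · · ♟ ♟ ♟ ♟ ♟
♝ ♛ ♟ · · · · ♞
· · · ♕ · · · ·
· · · ♙ · ♙ · ·
· · · · · · · ·
♙ ♙ ♙ ♘ ♙ · ♙ ♙
♖ · ♗ · ♔ ♗ ♘ ♖


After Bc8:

♜ ♞ ♝ · ♚ ♝ · ♜
♟ · · ♟ ♟ ♟ ♟ ♟
· ♛ ♟ · · · · ♞
· · · ♕ · · · ·
· · · ♙ · ♙ · ·
· · · · · · · ·
♙ ♙ ♙ ♘ ♙ · ♙ ♙
♖ · ♗ · ♔ ♗ ♘ ♖



  a b c d e f g h
  ─────────────────
8│♜ ♞ ♝ · ♚ ♝ · ♜│8
7│♟ · · ♟ ♟ ♟ ♟ ♟│7
6│· ♛ ♟ · · · · ♞│6
5│· · · ♕ · · · ·│5
4│· · · ♙ · ♙ · ·│4
3│· · · · · · · ·│3
2│♙ ♙ ♙ ♘ ♙ · ♙ ♙│2
1│♖ · ♗ · ♔ ♗ ♘ ♖│1
  ─────────────────
  a b c d e f g h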